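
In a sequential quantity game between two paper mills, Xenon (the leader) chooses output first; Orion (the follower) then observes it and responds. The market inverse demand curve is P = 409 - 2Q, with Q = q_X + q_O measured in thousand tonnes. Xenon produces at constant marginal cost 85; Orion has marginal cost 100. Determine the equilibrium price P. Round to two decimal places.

The follower Orion best-responds to any q_X: π_O = (409 - 2Q)q_O - 100q_O.
∂π_O/∂q_O = 309 - 2q_X - 4q_O = 0 gives the reaction function q_O = (309 - 2q_X)/4.
The leader anticipates this reaction. Substituting into P = 409 - 2Q gives P = 509/2 - q_X, so π_X = (509/2 - q_X)q_X - 85q_X.
Maximising: ∂π_X/∂q_X = 339/2 - 2q_X = 0, giving q_X = 339/4.
Then q_O = (309 - 2·(339/4))/4 = 279/8.
Total output Q = 957/8, so price P = 409 - 2·(957/8) = 679/4.

169.75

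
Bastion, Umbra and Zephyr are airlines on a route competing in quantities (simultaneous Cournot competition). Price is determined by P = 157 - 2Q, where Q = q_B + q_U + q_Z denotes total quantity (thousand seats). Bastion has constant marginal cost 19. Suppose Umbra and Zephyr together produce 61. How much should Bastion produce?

With rivals' combined output fixed at 61, Bastion's profit is π_B = (157 - 2·61 - 2q_B)q_B - (19q_B) = (35 - 2q_B)q_B - (19q_B).
∂π_B/∂q_B = 16 - 4q_B = 0, so q_B = 4.

4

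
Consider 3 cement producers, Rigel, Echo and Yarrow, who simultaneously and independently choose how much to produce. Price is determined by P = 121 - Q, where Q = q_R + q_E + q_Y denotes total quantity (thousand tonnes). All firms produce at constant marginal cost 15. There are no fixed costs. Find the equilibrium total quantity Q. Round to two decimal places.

A representative firm's profit is π_i = q_i(121 - Q) - 15q_i.
Setting ∂π_i/∂q_i = 0 with rivals' quantities fixed: 106 - 2q_i - Σ_{j≠i} q_j = 0.
With identical firms every q_j equals q_i, so Σ_{j≠i} q_j = 2q_i and 106 = 4q_i, giving q_i = 53/2.
Total output Q = 53/2 + 53/2 + 53/2 = 159/2.

79.50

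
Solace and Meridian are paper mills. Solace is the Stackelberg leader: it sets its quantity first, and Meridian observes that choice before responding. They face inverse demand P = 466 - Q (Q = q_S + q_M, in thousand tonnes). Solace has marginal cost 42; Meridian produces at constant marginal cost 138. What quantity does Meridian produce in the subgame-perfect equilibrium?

34

Solve by backward induction. Given q_S, the follower Meridian maximises π_M = (466 - q_S - q_M)q_M - 138q_M.
Setting the follower's marginal profit to zero, 328 - q_S - 2q_M = 0, i.e. q_M = (328 - q_S)/2.
Solace substitutes q_M(q_S) into its own profit: π_S = q_S(466 - q_S - (328 - q_S)/2) - 42q_S = (302 - (1/2)q_S)q_S - 42q_S.
Leader FOC: 260 - q_S = 0, so q_S = 260.
Then q_M = (328 - 260)/2 = 34.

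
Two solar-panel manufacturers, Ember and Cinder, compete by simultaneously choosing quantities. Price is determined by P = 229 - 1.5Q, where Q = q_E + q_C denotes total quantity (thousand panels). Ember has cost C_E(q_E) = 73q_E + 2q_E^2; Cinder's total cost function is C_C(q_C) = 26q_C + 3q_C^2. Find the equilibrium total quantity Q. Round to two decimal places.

37.64

Ember's profit: π_E = (229 - 1.5Q)q_E - (73q_E + 2q_E²). Setting ∂π_E/∂q_E = 0: 156 - 7q_E - (3/2)(q_C) = 0.
Cinder's profit: π_C = (229 - 1.5Q)q_C - (26q_C + 3q_C²). Setting ∂π_C/∂q_C = 0: 203 - 9q_C - (3/2)(q_E) = 0.
Rearranging gives the reaction functions q_E = (156 - (3/2)q_C)/7 and q_C = (203 - (3/2)q_E)/9.
Solving the pair: q_E = 1466/81, q_C = 19.5391.
Total output Q = 1466/81 + 19.5391 = 37.6379.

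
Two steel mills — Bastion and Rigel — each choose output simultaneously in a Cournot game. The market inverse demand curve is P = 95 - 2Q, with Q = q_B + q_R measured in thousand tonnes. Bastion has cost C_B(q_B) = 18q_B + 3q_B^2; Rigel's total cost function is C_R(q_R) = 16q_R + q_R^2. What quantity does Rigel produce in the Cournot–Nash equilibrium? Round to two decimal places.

Bastion's profit: π_B = (95 - 2Q)q_B - (18q_B + 3q_B²). Setting ∂π_B/∂q_B = 0: 77 - 10q_B - 2(q_R) = 0.
Rigel's profit: π_R = (95 - 2Q)q_R - (16q_R + q_R²). Setting ∂π_R/∂q_R = 0: 79 - 6q_R - 2(q_B) = 0.
Rearranging gives the reaction functions q_B = (77 - 2q_R)/10 and q_R = (79 - 2q_B)/6.
Solving the pair: q_B = 38/7, q_R = 159/14.

11.36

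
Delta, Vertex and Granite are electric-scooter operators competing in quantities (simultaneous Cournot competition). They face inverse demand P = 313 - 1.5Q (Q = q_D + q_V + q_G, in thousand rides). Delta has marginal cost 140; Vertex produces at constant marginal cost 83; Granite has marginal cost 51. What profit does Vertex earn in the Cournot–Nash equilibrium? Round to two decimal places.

Delta's profit: π_D = (313 - 1.5Q)q_D - (140q_D). Setting ∂π_D/∂q_D = 0: 173 - 3q_D - (3/2)(q_V + q_G) = 0.
Vertex's profit: π_V = (313 - 1.5Q)q_V - (83q_V). Setting ∂π_V/∂q_V = 0: 230 - 3q_V - (3/2)(q_D + q_G) = 0.
Granite's first-order condition: 262 - 3q_G - (3/2)(q_D + q_V) = 0.
Adding the 3 first-order conditions: 665 − 6Q = 0, so Q = 665/6.
Back-substituting: q_D = (173 − 665/4)/(3/2) = 9/2, q_V = (230 − 665/4)/(3/2) = 85/2, q_G = (262 − 665/4)/(3/2) = 383/6.
Price P = 313 - (3/2)·(665/6) = 587/4.
Vertex's profit: (587/4 - 83)·(85/2) = 2709.3750.

2709.38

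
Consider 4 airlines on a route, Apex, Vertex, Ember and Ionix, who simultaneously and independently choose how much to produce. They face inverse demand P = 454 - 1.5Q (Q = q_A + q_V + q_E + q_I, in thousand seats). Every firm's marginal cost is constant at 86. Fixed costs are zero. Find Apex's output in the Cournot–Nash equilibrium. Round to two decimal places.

Each firm earns π_i = (454 - 1.5Q)q_i - 86q_i.
First-order condition (treating rivals' output as given): 368 - 3q_i - (3/2)·Σ_{j≠i} q_j = 0.
With identical firms every q_j equals q_i, so Σ_{j≠i} q_j = 3q_i and 368 = (15/2)q_i, giving q_i = 736/15.

49.07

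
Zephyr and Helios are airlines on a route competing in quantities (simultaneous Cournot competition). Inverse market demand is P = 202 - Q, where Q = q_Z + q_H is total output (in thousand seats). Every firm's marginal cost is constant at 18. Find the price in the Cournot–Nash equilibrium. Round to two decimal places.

A representative firm's profit is π_i = q_i(202 - Q) - 18q_i.
First-order condition (treating rivals' output as given): 184 - 2q_i - q_j = 0.
By symmetry each firm produces the same amount; substituting q_j = q_i yields q_i = 184/3.
Total output Q = 368/3, so price P = 202 - 368/3 = 238/3.

79.33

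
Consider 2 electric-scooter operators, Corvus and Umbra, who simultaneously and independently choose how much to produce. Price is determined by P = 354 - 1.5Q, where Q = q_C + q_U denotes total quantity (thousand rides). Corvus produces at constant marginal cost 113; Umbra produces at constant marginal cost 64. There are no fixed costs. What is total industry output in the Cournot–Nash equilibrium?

Corvus's profit: π_C = (354 - 1.5Q)q_C - (113q_C). Setting ∂π_C/∂q_C = 0: 241 - 3q_C - (3/2)(q_U) = 0.
Umbra's profit: π_U = (354 - 1.5Q)q_U - (64q_U). Setting ∂π_U/∂q_U = 0: 290 - 3q_U - (3/2)(q_C) = 0.
Rearranging gives the reaction functions q_C = (241 - (3/2)q_U)/3 and q_U = (290 - (3/2)q_C)/3.
Substituting one into the other gives q_C = 128/3 and q_U = 226/3.
Total output Q = 128/3 + 226/3 = 118.

118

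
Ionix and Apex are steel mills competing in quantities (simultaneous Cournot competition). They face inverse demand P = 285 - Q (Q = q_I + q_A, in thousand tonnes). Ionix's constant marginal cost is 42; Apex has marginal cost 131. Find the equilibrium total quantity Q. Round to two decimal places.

Ionix's profit: π_I = (285 - Q)q_I - (42q_I). Setting ∂π_I/∂q_I = 0: 243 - 2q_I - (q_A) = 0.
Apex's profit: π_A = (285 - Q)q_A - (131q_A). Setting ∂π_A/∂q_A = 0: 154 - 2q_A - (q_I) = 0.
Rearranging gives the reaction functions q_I = (243 - q_A)/2 and q_A = (154 - q_I)/2.
Solving the pair: q_I = 332/3, q_A = 65/3.
Total output Q = 332/3 + 65/3 = 397/3.

132.33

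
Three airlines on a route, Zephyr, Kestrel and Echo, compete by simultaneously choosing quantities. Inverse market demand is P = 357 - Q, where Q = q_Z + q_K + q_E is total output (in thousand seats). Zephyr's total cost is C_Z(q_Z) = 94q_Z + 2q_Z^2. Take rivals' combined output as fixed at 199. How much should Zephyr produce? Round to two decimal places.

10.67

With rivals' combined output fixed at 199, Zephyr's profit is π_Z = (357 - 199 - q_Z)q_Z - (94q_Z + 2q_Z²) = (158 - q_Z)q_Z - (94q_Z + 2q_Z²).
∂π_Z/∂q_Z = 64 - 6q_Z = 0, so q_Z = 32/3.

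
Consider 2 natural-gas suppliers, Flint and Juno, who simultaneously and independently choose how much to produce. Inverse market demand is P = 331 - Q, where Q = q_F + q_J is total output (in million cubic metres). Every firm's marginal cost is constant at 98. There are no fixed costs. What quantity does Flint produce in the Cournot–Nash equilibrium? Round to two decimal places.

77.67

Each firm earns π_i = (331 - Q)q_i - 98q_i.
Setting ∂π_i/∂q_i = 0 with rivals' quantities fixed: 233 - 2q_i - q_j = 0.
With identical firms every q_j equals q_i, so q_j = q_i and 233 = 3q_i, giving q_i = 233/3.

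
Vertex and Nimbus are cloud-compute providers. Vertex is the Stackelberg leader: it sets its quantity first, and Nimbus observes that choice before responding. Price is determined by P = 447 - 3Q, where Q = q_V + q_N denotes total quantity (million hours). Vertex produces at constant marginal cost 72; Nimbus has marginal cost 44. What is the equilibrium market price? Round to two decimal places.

Solve by backward induction. Given q_V, the follower Nimbus maximises π_N = (447 - 3q_V - 3q_N)q_N - 44q_N.
∂π_N/∂q_N = 403 - 3q_V - 6q_N = 0 gives the reaction function q_N = (403 - 3q_V)/6.
The leader anticipates this reaction. Substituting into P = 447 - 3Q gives P = 491/2 - (3/2)q_V, so π_V = (491/2 - (3/2)q_V)q_V - 72q_V.
The leader's first-order condition 347/2 - 3q_V = 0 yields q_V = 347/6.
Then q_N = (403 - 3·(347/6))/6 = 153/4.
Total output Q = 1153/12, so price P = 447 - 3·(1153/12) = 635/4.

158.75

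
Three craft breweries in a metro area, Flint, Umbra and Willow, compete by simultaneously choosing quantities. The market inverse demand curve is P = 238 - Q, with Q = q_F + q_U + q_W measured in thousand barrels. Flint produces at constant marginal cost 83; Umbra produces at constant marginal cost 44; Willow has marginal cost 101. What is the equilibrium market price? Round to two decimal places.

116.50

Flint's profit: π_F = (238 - Q)q_F - (83q_F). Setting ∂π_F/∂q_F = 0: 155 - 2q_F - (q_U + q_W) = 0.
Umbra's first-order condition: 194 - 2q_U - (q_F + q_W) = 0.
Willow's profit: π_W = (238 - Q)q_W - (101q_W). Setting ∂π_W/∂q_W = 0: 137 - 2q_W - (q_F + q_U) = 0.
Summing all 3 equations gives 486 − 4Q = 0, hence Q = 243/2.
Back-substituting: q_F = (155 − 243/2) = 67/2, q_U = (194 − 243/2) = 145/2, q_W = (137 − 243/2) = 31/2.
Total output Q = 243/2, so price P = 238 - 243/2 = 233/2.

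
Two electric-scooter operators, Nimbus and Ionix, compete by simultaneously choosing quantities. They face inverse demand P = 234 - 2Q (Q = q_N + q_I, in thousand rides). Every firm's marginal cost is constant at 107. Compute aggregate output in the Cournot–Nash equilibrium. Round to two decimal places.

A representative firm's profit is π_i = q_i(234 - 2Q) - 107q_i.
Setting ∂π_i/∂q_i = 0 with rivals' quantities fixed: 127 - 4q_i - 2q_j = 0.
With identical firms every q_j equals q_i, so q_j = q_i and 127 = 6q_i, giving q_i = 127/6.
Total output Q = 127/6 + 127/6 = 127/3.

42.33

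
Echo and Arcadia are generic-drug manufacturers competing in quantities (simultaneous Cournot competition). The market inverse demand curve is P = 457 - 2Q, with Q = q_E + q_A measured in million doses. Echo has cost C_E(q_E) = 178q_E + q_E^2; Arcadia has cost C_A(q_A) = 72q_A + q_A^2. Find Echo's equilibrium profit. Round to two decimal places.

2394.19

Echo's profit: π_E = (457 - 2Q)q_E - (178q_E + q_E²). Setting ∂π_E/∂q_E = 0: 279 - 6q_E - 2(q_A) = 0.
Arcadia's profit: π_A = (457 - 2Q)q_A - (72q_A + q_A²). Setting ∂π_A/∂q_A = 0: 385 - 6q_A - 2(q_E) = 0.
Rearranging gives the reaction functions q_E = (279 - 2q_A)/6 and q_A = (385 - 2q_E)/6.
Substituting one into the other gives q_E = 113/4 and q_A = 219/4.
Price P = 457 - 2·83 = 291.
Echo's profit: 291·(113/4) - 178·(113/4) - (113/4)² = 2394.1875.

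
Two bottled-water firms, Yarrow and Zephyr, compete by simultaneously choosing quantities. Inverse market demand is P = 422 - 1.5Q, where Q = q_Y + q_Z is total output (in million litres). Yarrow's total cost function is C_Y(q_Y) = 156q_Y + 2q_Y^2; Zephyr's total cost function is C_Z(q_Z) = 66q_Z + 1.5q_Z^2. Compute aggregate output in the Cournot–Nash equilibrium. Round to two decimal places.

79.37

Yarrow's profit: π_Y = (422 - 1.5Q)q_Y - (156q_Y + 2q_Y²). Setting ∂π_Y/∂q_Y = 0: 266 - 7q_Y - (3/2)(q_Z) = 0.
Zephyr's profit: π_Z = (422 - 1.5Q)q_Z - (66q_Z + (3/2)q_Z²). Setting ∂π_Z/∂q_Z = 0: 356 - 6q_Z - (3/2)(q_Y) = 0.
Rearranging gives the reaction functions q_Y = (266 - (3/2)q_Z)/7 and q_Z = (356 - (3/2)q_Y)/6.
Solving the pair: q_Y = 1416/53, q_Z = 52.6541.
Total output Q = 1416/53 + 52.6541 = 79.3711.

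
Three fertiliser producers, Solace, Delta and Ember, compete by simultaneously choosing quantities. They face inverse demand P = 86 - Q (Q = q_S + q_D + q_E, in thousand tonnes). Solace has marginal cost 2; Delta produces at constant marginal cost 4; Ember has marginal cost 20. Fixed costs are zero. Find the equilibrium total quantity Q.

58

Solace's profit: π_S = (86 - Q)q_S - (2q_S). Setting ∂π_S/∂q_S = 0: 84 - 2q_S - (q_D + q_E) = 0.
Delta's profit: π_D = (86 - Q)q_D - (4q_D). Setting ∂π_D/∂q_D = 0: 82 - 2q_D - (q_S + q_E) = 0.
Ember's profit: π_E = (86 - Q)q_E - (20q_E). Setting ∂π_E/∂q_E = 0: 66 - 2q_E - (q_S + q_D) = 0.
Summing all 3 equations gives 232 − 4Q = 0, hence Q = 58.
Back-substituting: q_S = (84 − 58) = 26, q_D = (82 − 58) = 24, q_E = (66 − 58) = 8.
Total output Q = 26 + 24 + 8 = 58.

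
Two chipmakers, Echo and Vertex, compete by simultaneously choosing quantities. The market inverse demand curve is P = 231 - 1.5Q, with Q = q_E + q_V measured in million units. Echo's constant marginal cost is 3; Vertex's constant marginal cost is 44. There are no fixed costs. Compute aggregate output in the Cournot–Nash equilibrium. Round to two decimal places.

Echo's profit: π_E = (231 - 1.5Q)q_E - (3q_E). Setting ∂π_E/∂q_E = 0: 228 - 3q_E - (3/2)(q_V) = 0.
Vertex's profit: π_V = (231 - 1.5Q)q_V - (44q_V). Setting ∂π_V/∂q_V = 0: 187 - 3q_V - (3/2)(q_E) = 0.
Rearranging gives the reaction functions q_E = (228 - (3/2)q_V)/3 and q_V = (187 - (3/2)q_E)/3.
Substituting one into the other gives q_E = 538/9 and q_V = 292/9.
Total output Q = 538/9 + 292/9 = 830/9.

92.22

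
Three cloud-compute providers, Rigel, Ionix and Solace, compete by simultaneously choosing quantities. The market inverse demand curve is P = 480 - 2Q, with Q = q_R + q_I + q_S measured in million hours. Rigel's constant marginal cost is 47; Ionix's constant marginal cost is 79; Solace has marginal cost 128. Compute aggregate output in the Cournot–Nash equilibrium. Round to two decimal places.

148.25

Rigel's profit: π_R = (480 - 2Q)q_R - (47q_R). Setting ∂π_R/∂q_R = 0: 433 - 4q_R - 2(q_I + q_S) = 0.
Ionix's first-order condition: 401 - 4q_I - 2(q_R + q_S) = 0.
Solace's first-order condition: 352 - 4q_S - 2(q_R + q_I) = 0.
Adding the 3 first-order conditions: 1186 − 8Q = 0, so Q = 593/4.
Back-substituting: q_R = (433 − 593/2)/2 = 273/4, q_I = (401 − 593/2)/2 = 209/4, q_S = (352 − 593/2)/2 = 111/4.
Total output Q = 273/4 + 209/4 + 111/4 = 593/4.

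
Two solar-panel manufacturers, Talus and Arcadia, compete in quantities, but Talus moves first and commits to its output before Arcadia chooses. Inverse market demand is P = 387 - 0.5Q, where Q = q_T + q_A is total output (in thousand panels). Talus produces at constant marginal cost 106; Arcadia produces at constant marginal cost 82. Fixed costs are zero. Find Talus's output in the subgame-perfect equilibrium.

257

The follower Arcadia best-responds to any q_T: π_A = (387 - 0.5Q)q_A - 82q_A.
Setting the follower's marginal profit to zero, 305 - (1/2)q_T - q_A = 0, i.e. q_A = (305 - (1/2)q_T).
The leader anticipates this reaction. Substituting into P = 387 - 0.5Q gives P = 469/2 - (1/4)q_T, so π_T = (469/2 - (1/4)q_T)q_T - 106q_T.
Maximising: ∂π_T/∂q_T = 257/2 - (1/2)q_T = 0, giving q_T = 257.
Then q_A = (305 - (1/2)·257) = 353/2.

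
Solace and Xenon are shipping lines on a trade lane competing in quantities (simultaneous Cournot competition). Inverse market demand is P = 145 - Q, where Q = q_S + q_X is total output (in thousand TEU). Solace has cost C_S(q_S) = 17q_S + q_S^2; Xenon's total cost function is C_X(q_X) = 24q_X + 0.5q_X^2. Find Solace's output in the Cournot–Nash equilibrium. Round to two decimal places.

23.91

Solace's profit: π_S = (145 - Q)q_S - (17q_S + q_S²). Setting ∂π_S/∂q_S = 0: 128 - 4q_S - (q_X) = 0.
Xenon's first-order condition: 121 - 3q_X - (q_S) = 0.
Best responses: q_S = (128 - q_X)/4, q_X = (121 - q_S)/3.
Substituting one into the other gives q_S = 263/11 and q_X = 356/11.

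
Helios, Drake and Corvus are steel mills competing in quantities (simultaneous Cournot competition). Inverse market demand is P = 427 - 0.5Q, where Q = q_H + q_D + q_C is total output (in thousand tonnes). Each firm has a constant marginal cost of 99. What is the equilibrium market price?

Each firm earns π_i = (427 - 0.5Q)q_i - 99q_i.
Setting ∂π_i/∂q_i = 0 with rivals' quantities fixed: 328 - q_i - (1/2)·Σ_{j≠i} q_j = 0.
By symmetry each firm produces the same amount; substituting Σ_{j≠i} q_j = 2q_i yields q_i = 328/2 = 164.
Total output Q = 492, so price P = 427 - (1/2)·492 = 181.

181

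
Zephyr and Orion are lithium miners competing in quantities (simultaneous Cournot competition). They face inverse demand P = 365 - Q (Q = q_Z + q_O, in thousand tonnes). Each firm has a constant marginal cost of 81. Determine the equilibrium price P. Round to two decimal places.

175.67

Each firm earns π_i = (365 - Q)q_i - 81q_i.
Setting ∂π_i/∂q_i = 0 with rivals' quantities fixed: 284 - 2q_i - q_j = 0.
With identical firms every q_j equals q_i, so q_j = q_i and 284 = 3q_i, giving q_i = 284/3.
Total output Q = 568/3, so price P = 365 - 568/3 = 527/3.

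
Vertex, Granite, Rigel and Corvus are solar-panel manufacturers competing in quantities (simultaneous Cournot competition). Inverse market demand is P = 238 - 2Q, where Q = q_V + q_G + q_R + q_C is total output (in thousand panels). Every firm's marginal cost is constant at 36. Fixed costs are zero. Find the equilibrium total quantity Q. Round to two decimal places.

A representative firm's profit is π_i = q_i(238 - 2Q) - 36q_i.
Setting ∂π_i/∂q_i = 0 with rivals' quantities fixed: 202 - 4q_i - 2·Σ_{j≠i} q_j = 0.
By symmetry each firm produces the same amount; substituting Σ_{j≠i} q_j = 3q_i yields q_i = 202/10 = 101/5.
Total output Q = 101/5 + 101/5 + 101/5 + 101/5 = 404/5.

80.80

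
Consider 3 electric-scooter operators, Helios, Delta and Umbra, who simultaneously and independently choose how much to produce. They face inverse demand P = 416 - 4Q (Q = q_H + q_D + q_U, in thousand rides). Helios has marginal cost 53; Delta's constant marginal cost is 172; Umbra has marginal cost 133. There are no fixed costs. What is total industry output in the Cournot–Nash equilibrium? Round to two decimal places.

Helios's profit: π_H = (416 - 4Q)q_H - (53q_H). Setting ∂π_H/∂q_H = 0: 363 - 8q_H - 4(q_D + q_U) = 0.
Delta's first-order condition: 244 - 8q_D - 4(q_H + q_U) = 0.
Umbra's first-order condition: 283 - 8q_U - 4(q_H + q_D) = 0.
Adding the 3 conditions: 890 − 8Q − 8Q = 0, i.e. Q = 445/8.
Back-substituting: q_H = (363 − 445/2)/4 = 281/8, q_D = (244 − 445/2)/4 = 43/8, q_U = (283 − 445/2)/4 = 121/8.
Total output Q = 281/8 + 43/8 + 121/8 = 445/8.

55.63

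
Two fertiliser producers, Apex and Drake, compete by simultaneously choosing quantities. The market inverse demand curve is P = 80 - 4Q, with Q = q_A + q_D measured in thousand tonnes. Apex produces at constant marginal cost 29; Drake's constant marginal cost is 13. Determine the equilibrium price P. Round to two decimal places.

40.67

Apex's profit: π_A = (80 - 4Q)q_A - (29q_A). Setting ∂π_A/∂q_A = 0: 51 - 8q_A - 4(q_D) = 0.
Drake's first-order condition: 67 - 8q_D - 4(q_A) = 0.
So q_A = (51 - 4q_D)/8 and q_D = (67 - 4q_A)/8.
Solving the pair: q_A = 35/12, q_D = 83/12.
Total output Q = 59/6, so price P = 80 - 4·(59/6) = 122/3.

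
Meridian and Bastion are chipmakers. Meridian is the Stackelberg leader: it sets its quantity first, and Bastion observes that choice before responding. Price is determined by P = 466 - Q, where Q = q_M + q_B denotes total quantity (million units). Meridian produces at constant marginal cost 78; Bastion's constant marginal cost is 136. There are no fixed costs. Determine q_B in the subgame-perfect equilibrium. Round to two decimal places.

Solve by backward induction. Given q_M, the follower Bastion maximises π_B = (466 - q_M - q_B)q_B - 136q_B.
Follower FOC: 330 - q_M - 2q_B = 0, so q_B(q_M) = (330 - q_M)/2.
Meridian substitutes q_B(q_M) into its own profit: π_M = q_M(466 - q_M - (330 - q_M)/2) - 78q_M = (301 - (1/2)q_M)q_M - 78q_M.
Leader FOC: 223 - q_M = 0, so q_M = 223.
Then q_B = (330 - 223)/2 = 107/2.

53.50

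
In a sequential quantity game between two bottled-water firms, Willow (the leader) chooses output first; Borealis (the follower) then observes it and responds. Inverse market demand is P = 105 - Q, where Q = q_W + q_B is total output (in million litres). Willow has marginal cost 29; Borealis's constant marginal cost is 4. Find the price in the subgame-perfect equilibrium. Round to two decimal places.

41.75

The follower Borealis best-responds to any q_W: π_B = (105 - Q)q_B - 4q_B.
Follower FOC: 101 - q_W - 2q_B = 0, so q_B(q_W) = (101 - q_W)/2.
Willow substitutes q_B(q_W) into its own profit: π_W = q_W(105 - q_W - (101 - q_W)/2) - 29q_W = (109/2 - (1/2)q_W)q_W - 29q_W.
Maximising: ∂π_W/∂q_W = 51/2 - q_W = 0, giving q_W = 51/2.
Then q_B = (101 - 51/2)/2 = 151/4.
Total output Q = 253/4, so price P = 105 - 253/4 = 167/4.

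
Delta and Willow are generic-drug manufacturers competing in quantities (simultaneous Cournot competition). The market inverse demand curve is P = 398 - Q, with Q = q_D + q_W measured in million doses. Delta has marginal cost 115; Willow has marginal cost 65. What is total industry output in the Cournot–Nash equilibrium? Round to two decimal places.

Delta's profit: π_D = (398 - Q)q_D - (115q_D). Setting ∂π_D/∂q_D = 0: 283 - 2q_D - (q_W) = 0.
Willow's first-order condition: 333 - 2q_W - (q_D) = 0.
So q_D = (283 - q_W)/2 and q_W = (333 - q_D)/2.
Solving the pair: q_D = 233/3, q_W = 383/3.
Total output Q = 233/3 + 383/3 = 616/3.

205.33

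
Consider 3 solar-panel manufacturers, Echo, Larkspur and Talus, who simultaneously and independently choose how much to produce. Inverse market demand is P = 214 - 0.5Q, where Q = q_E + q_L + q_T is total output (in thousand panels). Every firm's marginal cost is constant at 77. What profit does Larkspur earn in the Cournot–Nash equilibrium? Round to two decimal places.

A representative firm's profit is π_i = q_i(214 - 0.5Q) - 77q_i.
First-order condition (treating rivals' output as given): 137 - q_i - (1/2)·Σ_{j≠i} q_j = 0.
By symmetry each firm produces the same amount; substituting Σ_{j≠i} q_j = 2q_i yields q_i = 137/2.
Price P = 214 - (1/2)·(411/2) = 445/4.
Larkspur's profit: (445/4 - 77)·(137/2) = 2346.1250.

2346.13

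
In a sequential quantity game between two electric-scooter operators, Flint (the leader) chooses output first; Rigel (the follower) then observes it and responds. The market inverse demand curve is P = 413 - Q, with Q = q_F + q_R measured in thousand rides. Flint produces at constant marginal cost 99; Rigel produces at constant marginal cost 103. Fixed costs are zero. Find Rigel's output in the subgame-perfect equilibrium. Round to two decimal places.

The follower Rigel best-responds to any q_F: π_R = (413 - Q)q_R - 103q_R.
Setting the follower's marginal profit to zero, 310 - q_F - 2q_R = 0, i.e. q_R = (310 - q_F)/2.
Flint substitutes q_R(q_F) into its own profit: π_F = q_F(413 - q_F - (310 - q_F)/2) - 99q_F = (258 - (1/2)q_F)q_F - 99q_F.
The leader's first-order condition 159 - q_F = 0 yields q_F = 159.
Then q_R = (310 - 159)/2 = 151/2.

75.50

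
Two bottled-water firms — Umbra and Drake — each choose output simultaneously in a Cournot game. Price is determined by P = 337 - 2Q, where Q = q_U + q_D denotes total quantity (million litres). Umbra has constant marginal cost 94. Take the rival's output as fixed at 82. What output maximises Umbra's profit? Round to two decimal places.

19.75

With the rival's output fixed at 82, Umbra's profit is π_U = (337 - 2·82 - 2q_U)q_U - (94q_U) = (173 - 2q_U)q_U - (94q_U).
∂π_U/∂q_U = 79 - 4q_U = 0, so q_U = 79/4.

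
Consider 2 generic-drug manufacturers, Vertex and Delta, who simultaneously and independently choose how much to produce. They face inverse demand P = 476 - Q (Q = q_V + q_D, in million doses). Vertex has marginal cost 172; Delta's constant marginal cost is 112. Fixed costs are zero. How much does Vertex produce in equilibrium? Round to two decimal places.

Vertex's profit: π_V = (476 - Q)q_V - (172q_V). Setting ∂π_V/∂q_V = 0: 304 - 2q_V - (q_D) = 0.
Delta's profit: π_D = (476 - Q)q_D - (112q_D). Setting ∂π_D/∂q_D = 0: 364 - 2q_D - (q_V) = 0.
Best responses: q_V = (304 - q_D)/2, q_D = (364 - q_V)/2.
Solving the pair: q_V = 244/3, q_D = 424/3.

81.33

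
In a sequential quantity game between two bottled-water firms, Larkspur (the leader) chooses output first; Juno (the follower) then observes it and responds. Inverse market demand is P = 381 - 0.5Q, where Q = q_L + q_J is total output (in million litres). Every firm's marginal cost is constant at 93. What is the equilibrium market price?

The follower Juno best-responds to any q_L: π_J = (381 - 0.5Q)q_J - 93q_J.
Setting the follower's marginal profit to zero, 288 - (1/2)q_L - q_J = 0, i.e. q_J = (288 - (1/2)q_L).
Larkspur substitutes q_J(q_L) into its own profit: π_L = q_L(381 - (1/2)q_L - (288 - (1/2)q_L)/2) - 93q_L = (237 - (1/4)q_L)q_L - 93q_L.
Maximising: ∂π_L/∂q_L = 144 - (1/2)q_L = 0, giving q_L = 288.
Then q_J = (288 - (1/2)·288) = 144.
Total output Q = 432, so price P = 381 - (1/2)·432 = 165.

165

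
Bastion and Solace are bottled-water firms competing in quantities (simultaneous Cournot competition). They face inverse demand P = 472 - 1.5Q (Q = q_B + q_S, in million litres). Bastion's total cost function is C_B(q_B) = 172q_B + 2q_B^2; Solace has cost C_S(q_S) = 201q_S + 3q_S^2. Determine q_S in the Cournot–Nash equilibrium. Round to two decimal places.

Bastion's profit: π_B = (472 - 1.5Q)q_B - (172q_B + 2q_B²). Setting ∂π_B/∂q_B = 0: 300 - 7q_B - (3/2)(q_S) = 0.
Solace's first-order condition: 271 - 9q_S - (3/2)(q_B) = 0.
Rearranging gives the reaction functions q_B = (300 - (3/2)q_S)/7 and q_S = (271 - (3/2)q_B)/9.
Solving the pair: q_B = 37.7531, q_S = 23.8189.

23.82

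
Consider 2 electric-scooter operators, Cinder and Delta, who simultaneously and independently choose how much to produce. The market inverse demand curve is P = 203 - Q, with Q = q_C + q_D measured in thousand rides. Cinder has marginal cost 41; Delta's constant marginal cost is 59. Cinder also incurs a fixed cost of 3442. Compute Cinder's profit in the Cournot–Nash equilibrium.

158

Cinder's profit: π_C = (203 - Q)q_C - (41q_C). Setting ∂π_C/∂q_C = 0: 162 - 2q_C - (q_D) = 0.
Delta's profit: π_D = (203 - Q)q_D - (59q_D). Setting ∂π_D/∂q_D = 0: 144 - 2q_D - (q_C) = 0.
Rearranging gives the reaction functions q_C = (162 - q_D)/2 and q_D = (144 - q_C)/2.
Substituting one into the other gives q_C = 60 and q_D = 42.
Price P = 203 - 102 = 101.
Cinder's profit: (101 - 41)·60 - 3442 = 158.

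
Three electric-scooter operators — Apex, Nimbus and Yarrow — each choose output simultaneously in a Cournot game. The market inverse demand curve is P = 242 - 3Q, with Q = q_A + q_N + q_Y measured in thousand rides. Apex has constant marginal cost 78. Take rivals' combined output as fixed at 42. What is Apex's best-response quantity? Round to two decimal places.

6.33

With rivals' combined output fixed at 42, Apex's profit is π_A = (242 - 3·42 - 3q_A)q_A - (78q_A) = (116 - 3q_A)q_A - (78q_A).
∂π_A/∂q_A = 38 - 6q_A = 0, so q_A = 19/3.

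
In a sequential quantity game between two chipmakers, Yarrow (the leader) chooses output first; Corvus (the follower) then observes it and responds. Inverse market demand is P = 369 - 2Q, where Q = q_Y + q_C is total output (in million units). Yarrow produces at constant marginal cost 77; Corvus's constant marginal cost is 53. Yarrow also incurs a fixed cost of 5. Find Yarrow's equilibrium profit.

4484

The follower Corvus best-responds to any q_Y: π_C = (369 - 2Q)q_C - 53q_C.
∂π_C/∂q_C = 316 - 2q_Y - 4q_C = 0 gives the reaction function q_C = (316 - 2q_Y)/4.
The leader anticipates this reaction. Substituting into P = 369 - 2Q gives P = 211 - q_Y, so π_Y = (211 - q_Y)q_Y - 77q_Y.
Leader FOC: 134 - 2q_Y = 0, so q_Y = 67.
Then q_C = (316 - 2·67)/4 = 91/2.
Price P = 369 - 2·(225/2) = 144.
Yarrow's profit: (144 - 77)·67 - 5 = 4484.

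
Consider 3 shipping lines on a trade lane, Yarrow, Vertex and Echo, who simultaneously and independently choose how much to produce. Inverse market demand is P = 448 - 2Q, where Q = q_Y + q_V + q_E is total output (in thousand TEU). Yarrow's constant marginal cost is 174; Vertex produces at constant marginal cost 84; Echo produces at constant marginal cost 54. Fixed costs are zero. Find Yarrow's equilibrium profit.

128

Yarrow's profit: π_Y = (448 - 2Q)q_Y - (174q_Y). Setting ∂π_Y/∂q_Y = 0: 274 - 4q_Y - 2(q_V + q_E) = 0.
Vertex's profit: π_V = (448 - 2Q)q_V - (84q_V). Setting ∂π_V/∂q_V = 0: 364 - 4q_V - 2(q_Y + q_E) = 0.
Echo's profit: π_E = (448 - 2Q)q_E - (54q_E). Setting ∂π_E/∂q_E = 0: 394 - 4q_E - 2(q_Y + q_V) = 0.
Adding the 3 conditions: 1032 − 4Q − 4Q = 0, i.e. Q = 129.
Back-substituting: q_Y = (274 − 258)/2 = 8, q_V = (364 − 258)/2 = 53, q_E = (394 − 258)/2 = 68.
Price P = 448 - 2·129 = 190.
Yarrow's profit: (190 - 174)·8 = 128.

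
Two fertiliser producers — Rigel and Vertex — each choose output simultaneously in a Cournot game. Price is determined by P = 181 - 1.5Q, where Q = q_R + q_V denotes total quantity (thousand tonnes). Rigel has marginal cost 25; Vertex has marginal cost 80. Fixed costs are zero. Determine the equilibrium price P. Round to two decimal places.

95.33

Rigel's profit: π_R = (181 - 1.5Q)q_R - (25q_R). Setting ∂π_R/∂q_R = 0: 156 - 3q_R - (3/2)(q_V) = 0.
Vertex's first-order condition: 101 - 3q_V - (3/2)(q_R) = 0.
So q_R = (156 - (3/2)q_V)/3 and q_V = (101 - (3/2)q_R)/3.
Substituting one into the other gives q_R = 422/9 and q_V = 92/9.
Total output Q = 514/9, so price P = 181 - (3/2)·(514/9) = 286/3.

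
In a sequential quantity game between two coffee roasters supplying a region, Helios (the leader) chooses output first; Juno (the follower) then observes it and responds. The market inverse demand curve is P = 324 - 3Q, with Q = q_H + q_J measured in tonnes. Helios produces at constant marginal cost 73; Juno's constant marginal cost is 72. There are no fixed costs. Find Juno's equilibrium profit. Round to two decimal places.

The follower Juno best-responds to any q_H: π_J = (324 - 3Q)q_J - 72q_J.
∂π_J/∂q_J = 252 - 3q_H - 6q_J = 0 gives the reaction function q_J = (252 - 3q_H)/6.
The leader anticipates this reaction. Substituting into P = 324 - 3Q gives P = 198 - (3/2)q_H, so π_H = (198 - (3/2)q_H)q_H - 73q_H.
Leader FOC: 125 - 3q_H = 0, so q_H = 125/3.
Then q_J = (252 - 3·(125/3))/6 = 127/6.
Price P = 324 - 3·(377/6) = 271/2.
Juno's profit: (271/2 - 72)·(127/6) = 1344.0833.

1344.08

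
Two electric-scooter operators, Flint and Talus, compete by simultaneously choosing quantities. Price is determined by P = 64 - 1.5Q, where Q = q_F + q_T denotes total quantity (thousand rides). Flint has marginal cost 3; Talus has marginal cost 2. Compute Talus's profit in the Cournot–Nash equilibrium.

Flint's profit: π_F = (64 - 1.5Q)q_F - (3q_F). Setting ∂π_F/∂q_F = 0: 61 - 3q_F - (3/2)(q_T) = 0.
Talus's first-order condition: 62 - 3q_T - (3/2)(q_F) = 0.
Rearranging gives the reaction functions q_F = (61 - (3/2)q_T)/3 and q_T = (62 - (3/2)q_F)/3.
Solving the pair: q_F = 40/3, q_T = 14.
Price P = 64 - (3/2)·(82/3) = 23.
Talus's profit: (23 - 2)·14 = 294.

294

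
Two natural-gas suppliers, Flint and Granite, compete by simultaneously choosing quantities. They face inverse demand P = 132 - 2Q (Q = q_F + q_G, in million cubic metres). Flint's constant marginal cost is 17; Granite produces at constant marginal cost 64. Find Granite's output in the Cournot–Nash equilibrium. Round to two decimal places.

Flint's profit: π_F = (132 - 2Q)q_F - (17q_F). Setting ∂π_F/∂q_F = 0: 115 - 4q_F - 2(q_G) = 0.
Granite's first-order condition: 68 - 4q_G - 2(q_F) = 0.
Rearranging gives the reaction functions q_F = (115 - 2q_G)/4 and q_G = (68 - 2q_F)/4.
Substituting one into the other gives q_F = 27 and q_G = 7/2.

3.50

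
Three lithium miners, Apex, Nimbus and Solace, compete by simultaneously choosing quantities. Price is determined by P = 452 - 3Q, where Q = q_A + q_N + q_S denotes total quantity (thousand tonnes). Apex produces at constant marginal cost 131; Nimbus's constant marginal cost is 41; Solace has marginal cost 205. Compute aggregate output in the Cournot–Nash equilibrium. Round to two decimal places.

81.58

Apex's profit: π_A = (452 - 3Q)q_A - (131q_A). Setting ∂π_A/∂q_A = 0: 321 - 6q_A - 3(q_N + q_S) = 0.
Nimbus's profit: π_N = (452 - 3Q)q_N - (41q_N). Setting ∂π_N/∂q_N = 0: 411 - 6q_N - 3(q_A + q_S) = 0.
Solace's first-order condition: 247 - 6q_S - 3(q_A + q_N) = 0.
Adding the 3 first-order conditions: 979 − 12Q = 0, so Q = 979/12.
Back-substituting: q_A = (321 − 979/4)/3 = 305/12, q_N = (411 − 979/4)/3 = 665/12, q_S = (247 − 979/4)/3 = 3/4.
Total output Q = 305/12 + 665/12 + 3/4 = 979/12.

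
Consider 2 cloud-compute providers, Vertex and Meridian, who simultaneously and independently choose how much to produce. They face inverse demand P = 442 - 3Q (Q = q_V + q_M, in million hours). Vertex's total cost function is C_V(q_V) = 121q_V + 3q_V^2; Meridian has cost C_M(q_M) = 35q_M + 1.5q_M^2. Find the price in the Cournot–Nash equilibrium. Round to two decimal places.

Vertex's profit: π_V = (442 - 3Q)q_V - (121q_V + 3q_V²). Setting ∂π_V/∂q_V = 0: 321 - 12q_V - 3(q_M) = 0.
Meridian's profit: π_M = (442 - 3Q)q_M - (35q_M + (3/2)q_M²). Setting ∂π_M/∂q_M = 0: 407 - 9q_M - 3(q_V) = 0.
Rearranging gives the reaction functions q_V = (321 - 3q_M)/12 and q_M = (407 - 3q_V)/9.
Substituting one into the other gives q_V = 556/33 and q_M = 1307/33.
Total output Q = 621/11, so price P = 442 - 3·(621/11) = 272.6364.

272.64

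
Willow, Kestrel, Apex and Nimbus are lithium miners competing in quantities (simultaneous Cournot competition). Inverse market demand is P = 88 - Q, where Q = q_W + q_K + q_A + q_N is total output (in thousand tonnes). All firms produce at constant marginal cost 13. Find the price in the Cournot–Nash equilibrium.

28

Each firm earns π_i = (88 - Q)q_i - 13q_i.
Setting ∂π_i/∂q_i = 0 with rivals' quantities fixed: 75 - 2q_i - Σ_{j≠i} q_j = 0.
By symmetry each firm produces the same amount; substituting Σ_{j≠i} q_j = 3q_i yields q_i = 75/5 = 15.
Total output Q = 60, so price P = 88 - 60 = 28.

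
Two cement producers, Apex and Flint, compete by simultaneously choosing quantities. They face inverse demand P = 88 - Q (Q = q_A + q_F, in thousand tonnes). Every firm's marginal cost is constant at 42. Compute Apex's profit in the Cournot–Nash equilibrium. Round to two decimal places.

235.11

Each firm earns π_i = (88 - Q)q_i - 42q_i.
Setting ∂π_i/∂q_i = 0 with rivals' quantities fixed: 46 - 2q_i - q_j = 0.
By symmetry each firm produces the same amount; substituting q_j = q_i yields q_i = 46/3.
Price P = 88 - 92/3 = 172/3.
Apex's profit: (172/3 - 42)·(46/3) = 235.1111.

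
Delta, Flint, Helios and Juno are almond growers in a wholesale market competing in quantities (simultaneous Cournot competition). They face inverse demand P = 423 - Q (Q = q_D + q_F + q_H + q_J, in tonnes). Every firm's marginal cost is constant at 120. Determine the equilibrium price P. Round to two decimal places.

180.60

A representative firm's profit is π_i = q_i(423 - Q) - 120q_i.
Setting ∂π_i/∂q_i = 0 with rivals' quantities fixed: 303 - 2q_i - Σ_{j≠i} q_j = 0.
By symmetry each firm produces the same amount; substituting Σ_{j≠i} q_j = 3q_i yields q_i = 303/5.
Total output Q = 1212/5, so price P = 423 - 1212/5 = 903/5.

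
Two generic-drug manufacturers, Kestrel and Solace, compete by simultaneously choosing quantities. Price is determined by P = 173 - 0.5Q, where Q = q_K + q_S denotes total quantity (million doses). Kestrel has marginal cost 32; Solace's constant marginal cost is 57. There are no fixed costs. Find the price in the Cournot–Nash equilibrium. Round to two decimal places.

Kestrel's profit: π_K = (173 - 0.5Q)q_K - (32q_K). Setting ∂π_K/∂q_K = 0: 141 - q_K - (1/2)(q_S) = 0.
Solace's first-order condition: 116 - q_S - (1/2)(q_K) = 0.
Rearranging gives the reaction functions q_K = (141 - (1/2)q_S) and q_S = (116 - (1/2)q_K).
Solving the pair: q_K = 332/3, q_S = 182/3.
Total output Q = 514/3, so price P = 173 - (1/2)·(514/3) = 262/3.

87.33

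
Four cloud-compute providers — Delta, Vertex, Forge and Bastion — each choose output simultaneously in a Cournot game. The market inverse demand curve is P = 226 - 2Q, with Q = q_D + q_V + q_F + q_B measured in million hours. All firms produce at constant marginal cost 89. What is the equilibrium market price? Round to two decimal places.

116.40

Each firm earns π_i = (226 - 2Q)q_i - 89q_i.
Setting ∂π_i/∂q_i = 0 with rivals' quantities fixed: 137 - 4q_i - 2·Σ_{j≠i} q_j = 0.
With identical firms every q_j equals q_i, so Σ_{j≠i} q_j = 3q_i and 137 = 10q_i, giving q_i = 137/10.
Total output Q = 274/5, so price P = 226 - 2·(274/5) = 582/5.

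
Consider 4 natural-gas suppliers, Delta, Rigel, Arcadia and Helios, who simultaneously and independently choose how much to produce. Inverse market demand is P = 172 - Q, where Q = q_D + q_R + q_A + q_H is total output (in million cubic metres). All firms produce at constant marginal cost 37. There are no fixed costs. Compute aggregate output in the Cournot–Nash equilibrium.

108

A representative firm's profit is π_i = q_i(172 - Q) - 37q_i.
First-order condition (treating rivals' output as given): 135 - 2q_i - Σ_{j≠i} q_j = 0.
By symmetry each firm produces the same amount; substituting Σ_{j≠i} q_j = 3q_i yields q_i = 135/5 = 27.
Total output Q = 27 + 27 + 27 + 27 = 108.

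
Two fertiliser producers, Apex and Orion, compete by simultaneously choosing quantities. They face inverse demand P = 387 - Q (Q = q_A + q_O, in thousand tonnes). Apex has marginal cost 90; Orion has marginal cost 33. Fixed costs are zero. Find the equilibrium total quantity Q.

217

Apex's profit: π_A = (387 - Q)q_A - (90q_A). Setting ∂π_A/∂q_A = 0: 297 - 2q_A - (q_O) = 0.
Orion's first-order condition: 354 - 2q_O - (q_A) = 0.
So q_A = (297 - q_O)/2 and q_O = (354 - q_A)/2.
Solving the pair: q_A = 80, q_O = 137.
Total output Q = 80 + 137 = 217.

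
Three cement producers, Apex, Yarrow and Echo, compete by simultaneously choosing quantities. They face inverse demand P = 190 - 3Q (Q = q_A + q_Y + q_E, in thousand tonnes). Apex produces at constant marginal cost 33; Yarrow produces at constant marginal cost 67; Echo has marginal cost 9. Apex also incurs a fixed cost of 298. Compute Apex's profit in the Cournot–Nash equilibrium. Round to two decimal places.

283.02

Apex's profit: π_A = (190 - 3Q)q_A - (33q_A). Setting ∂π_A/∂q_A = 0: 157 - 6q_A - 3(q_Y + q_E) = 0.
Yarrow's first-order condition: 123 - 6q_Y - 3(q_A + q_E) = 0.
Echo's first-order condition: 181 - 6q_E - 3(q_A + q_Y) = 0.
Adding the 3 first-order conditions: 461 − 12Q = 0, so Q = 461/12.
Back-substituting: q_A = (157 − 461/4)/3 = 167/12, q_Y = (123 − 461/4)/3 = 31/12, q_E = (181 − 461/4)/3 = 263/12.
Price P = 190 - 3·(461/12) = 299/4.
Apex's profit: (299/4 - 33)·(167/12) - 298 = 283.0208.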